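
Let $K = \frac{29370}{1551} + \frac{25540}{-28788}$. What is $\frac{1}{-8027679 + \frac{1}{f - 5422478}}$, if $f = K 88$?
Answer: $- \frac{1833664725122}{14720071806902990097} \approx -1.2457 \cdot 10^{-7}$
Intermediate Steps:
$K = \frac{6105235}{338259}$ ($K = 29370 \cdot \frac{1}{1551} + 25540 \left(- \frac{1}{28788}\right) = \frac{890}{47} - \frac{6385}{7197} = \frac{6105235}{338259} \approx 18.049$)
$f = \frac{537260680}{338259}$ ($f = \frac{6105235}{338259} \cdot 88 = \frac{537260680}{338259} \approx 1588.3$)
$\frac{1}{-8027679 + \frac{1}{f - 5422478}} = \frac{1}{-8027679 + \frac{1}{\frac{537260680}{338259} - 5422478}} = \frac{1}{-8027679 + \frac{1}{- \frac{1833664725122}{338259}}} = \frac{1}{-8027679 - \frac{338259}{1833664725122}} = \frac{1}{- \frac{14720071806902990097}{1833664725122}} = - \frac{1833664725122}{14720071806902990097}$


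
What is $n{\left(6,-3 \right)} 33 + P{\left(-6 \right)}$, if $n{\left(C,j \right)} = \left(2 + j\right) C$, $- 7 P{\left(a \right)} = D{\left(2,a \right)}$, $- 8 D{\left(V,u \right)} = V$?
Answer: $- \frac{5543}{28} \approx -197.96$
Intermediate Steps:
$D{\left(V,u \right)} = - \frac{V}{8}$
$P{\left(a \right)} = \frac{1}{28}$ ($P{\left(a \right)} = - \frac{\left(- \frac{1}{8}\right) 2}{7} = \left(- \frac{1}{7}\right) \left(- \frac{1}{4}\right) = \frac{1}{28}$)
$n{\left(C,j \right)} = C \left(2 + j\right)$
$n{\left(6,-3 \right)} 33 + P{\left(-6 \right)} = 6 \left(2 - 3\right) 33 + \frac{1}{28} = 6 \left(-1\right) 33 + \frac{1}{28} = \left(-6\right) 33 + \frac{1}{28} = -198 + \frac{1}{28} = - \frac{5543}{28}$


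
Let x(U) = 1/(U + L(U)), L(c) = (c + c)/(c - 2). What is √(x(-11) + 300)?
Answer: √36287/11 ≈ 17.317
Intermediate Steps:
L(c) = 2*c/(-2 + c) (L(c) = (2*c)/(-2 + c) = 2*c/(-2 + c))
x(U) = 1/(U + 2*U/(-2 + U))
√(x(-11) + 300) = √((-2 - 11)/(-11)² + 300) = √((1/121)*(-13) + 300) = √(-13/121 + 300) = √(36287/121) = √36287/11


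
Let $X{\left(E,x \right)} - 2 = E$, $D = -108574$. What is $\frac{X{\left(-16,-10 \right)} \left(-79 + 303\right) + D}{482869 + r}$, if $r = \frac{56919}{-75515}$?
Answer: $- \frac{4217890325}{18231897808} \approx -0.23135$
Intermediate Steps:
$X{\left(E,x \right)} = 2 + E$
$r = - \frac{56919}{75515}$ ($r = 56919 \left(- \frac{1}{75515}\right) = - \frac{56919}{75515} \approx -0.75374$)
$\frac{X{\left(-16,-10 \right)} \left(-79 + 303\right) + D}{482869 + r} = \frac{\left(2 - 16\right) \left(-79 + 303\right) - 108574}{482869 - \frac{56919}{75515}} = \frac{\left(-14\right) 224 - 108574}{\frac{36463795616}{75515}} = \left(-3136 - 108574\right) \frac{75515}{36463795616} = \left(-111710\right) \frac{75515}{36463795616} = - \frac{4217890325}{18231897808}$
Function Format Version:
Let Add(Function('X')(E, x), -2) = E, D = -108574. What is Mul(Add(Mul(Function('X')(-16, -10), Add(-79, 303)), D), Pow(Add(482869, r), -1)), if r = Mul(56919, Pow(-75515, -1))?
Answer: Rational(-4217890325, 18231897808) ≈ -0.23135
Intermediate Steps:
Function('X')(E, x) = Add(2, E)
r = Rational(-56919, 75515) (r = Mul(56919, Rational(-1, 75515)) = Rational(-56919, 75515) ≈ -0.75374)
Mul(Add(Mul(Function('X')(-16, -10), Add(-79, 303)), D), Pow(Add(482869, r), -1)) = Mul(Add(Mul(Add(2, -16), Add(-79, 303)), -108574), Pow(Add(482869, Rational(-56919, 75515)), -1)) = Mul(Add(Mul(-14, 224), -108574), Pow(Rational(36463795616, 75515), -1)) = Mul(Add(-3136, -108574), Rational(75515, 36463795616)) = Mul(-111710, Rational(75515, 36463795616)) = Rational(-4217890325, 18231897808)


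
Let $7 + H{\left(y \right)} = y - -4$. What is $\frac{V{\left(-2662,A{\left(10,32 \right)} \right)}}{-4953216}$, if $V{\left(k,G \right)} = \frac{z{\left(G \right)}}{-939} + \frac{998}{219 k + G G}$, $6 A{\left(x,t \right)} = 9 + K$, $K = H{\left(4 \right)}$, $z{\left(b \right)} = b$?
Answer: $\frac{51536179}{73209378533871744} \approx 7.0396 \cdot 10^{-10}$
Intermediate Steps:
$H{\left(y \right)} = -3 + y$ ($H{\left(y \right)} = -7 + \left(y - -4\right) = -7 + \left(y + 4\right) = -7 + \left(4 + y\right) = -3 + y$)
$K = 1$ ($K = -3 + 4 = 1$)
$A{\left(x,t \right)} = \frac{5}{3}$ ($A{\left(x,t \right)} = \frac{9 + 1}{6} = \frac{1}{6} \cdot 10 = \frac{5}{3}$)
$V{\left(k,G \right)} = \frac{998}{G^{2} + 219 k} - \frac{G}{939}$ ($V{\left(k,G \right)} = \frac{G}{-939} + \frac{998}{219 k + G G} = G \left(- \frac{1}{939}\right) + \frac{998}{219 k + G^{2}} = - \frac{G}{939} + \frac{998}{G^{2} + 219 k} = \frac{998}{G^{2} + 219 k} - \frac{G}{939}$)
$\frac{V{\left(-2662,A{\left(10,32 \right)} \right)}}{-4953216} = \frac{\frac{1}{939} \frac{1}{\left(\frac{5}{3}\right)^{2} + 219 \left(-2662\right)} \left(937122 - \left(\frac{5}{3}\right)^{3} - 365 \left(-2662\right)\right)}{-4953216} = \frac{937122 - \frac{125}{27} + 971630}{939 \left(\frac{25}{9} - 582978\right)} \left(- \frac{1}{4953216}\right) = \frac{937122 - \frac{125}{27} + 971630}{939 \left(- \frac{5246777}{9}\right)} \left(- \frac{1}{4953216}\right) = \frac{1}{939} \left(- \frac{9}{5246777}\right) \frac{51536179}{27} \left(- \frac{1}{4953216}\right) = \left(- \frac{51536179}{14780170809}\right) \left(- \frac{1}{4953216}\right) = \frac{51536179}{73209378533871744}$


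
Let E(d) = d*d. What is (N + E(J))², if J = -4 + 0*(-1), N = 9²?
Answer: 9409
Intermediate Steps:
N = 81
J = -4 (J = -4 + 0 = -4)
E(d) = d²
(N + E(J))² = (81 + (-4)²)² = (81 + 16)² = 97² = 9409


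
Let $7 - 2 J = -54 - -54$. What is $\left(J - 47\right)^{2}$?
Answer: $\frac{7569}{4} \approx 1892.3$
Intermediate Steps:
$J = \frac{7}{2}$ ($J = \frac{7}{2} - \frac{-54 - -54}{2} = \frac{7}{2} - \frac{-54 + 54}{2} = \frac{7}{2} - 0 = \frac{7}{2} + 0 = \frac{7}{2} \approx 3.5$)
$\left(J - 47\right)^{2} = \left(\frac{7}{2} - 47\right)^{2} = \left(- \frac{87}{2}\right)^{2} = \frac{7569}{4}$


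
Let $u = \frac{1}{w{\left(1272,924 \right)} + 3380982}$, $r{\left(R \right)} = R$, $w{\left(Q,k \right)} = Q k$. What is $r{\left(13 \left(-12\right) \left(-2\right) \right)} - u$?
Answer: $\frac{1421568719}{4556310} \approx 312.0$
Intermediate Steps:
$u = \frac{1}{4556310}$ ($u = \frac{1}{1272 \cdot 924 + 3380982} = \frac{1}{1175328 + 3380982} = \frac{1}{4556310} \approx 2.1948 \cdot 10^{-7}$)
$r{\left(13 \left(-12\right) \left(-2\right) \right)} - u = 13 \left(-12\right) \left(-2\right) - \frac{1}{4556310} = \left(-156\right) \left(-2\right) - \frac{1}{4556310} = 312 - \frac{1}{4556310} = \frac{1421568719}{4556310}$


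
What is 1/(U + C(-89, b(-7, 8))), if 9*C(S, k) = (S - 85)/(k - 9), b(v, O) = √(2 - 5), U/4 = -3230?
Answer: -4882977/63077948162 - 87*I*√3/63077948162 ≈ -7.7412e-5 - 2.3889e-9*I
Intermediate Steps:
U = -12920 (U = 4*(-3230) = -12920)
b(v, O) = I*√3 (b(v, O) = √(-3) = I*√3)
C(S, k) = (-85 + S)/(9*(-9 + k)) (C(S, k) = ((S - 85)/(k - 9))/9 = ((-85 + S)/(-9 + k))/9 = (-85 + S)/(9*(-9 + k)))
1/(U + C(-89, b(-7, 8))) = 1/(-12920 + (-85 - 89)/(9*(-9 + I*√3))) = 1/(-12920 + (⅑)*(-174)/(-9 + I*√3)) = 1/(-12920 - 58/(3*(-9 + I*√3)))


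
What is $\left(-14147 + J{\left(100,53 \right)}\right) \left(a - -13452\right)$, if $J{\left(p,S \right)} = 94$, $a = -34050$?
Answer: $289463694$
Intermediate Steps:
$\left(-14147 + J{\left(100,53 \right)}\right) \left(a - -13452\right) = \left(-14147 + 94\right) \left(-34050 - -13452\right) = - 14053 \left(-34050 + 13452\right) = \left(-14053\right) \left(-20598\right) = 289463694$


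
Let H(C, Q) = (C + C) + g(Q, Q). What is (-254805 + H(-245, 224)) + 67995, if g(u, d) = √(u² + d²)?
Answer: -187300 + 224*√2 ≈ -1.8698e+5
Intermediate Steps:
g(u, d) = √(d² + u²)
H(C, Q) = 2*C + √2*√(Q²) (H(C, Q) = (C + C) + √(Q² + Q²) = 2*C + √(2*Q²) = 2*C + √2*√(Q²))
(-254805 + H(-245, 224)) + 67995 = (-254805 + (2*(-245) + √2*√(224²))) + 67995 = (-254805 + (-490 + √2*√50176)) + 67995 = (-254805 + (-490 + √2*224)) + 67995 = (-254805 + (-490 + 224*√2)) + 67995 = (-255295 + 224*√2) + 67995 = -187300 + 224*√2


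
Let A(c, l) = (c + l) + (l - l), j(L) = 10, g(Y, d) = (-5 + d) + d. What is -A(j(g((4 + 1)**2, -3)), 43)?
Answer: -53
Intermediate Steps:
g(Y, d) = -5 + 2*d
A(c, l) = c + l (A(c, l) = (c + l) + 0 = c + l)
-A(j(g((4 + 1)**2, -3)), 43) = -(10 + 43) = -1*53 = -53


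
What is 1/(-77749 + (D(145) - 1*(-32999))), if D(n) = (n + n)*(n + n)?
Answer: 1/39350 ≈ 2.5413e-5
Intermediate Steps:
D(n) = 4*n**2 (D(n) = (2*n)*(2*n) = 4*n**2)
1/(-77749 + (D(145) - 1*(-32999))) = 1/(-77749 + (4*145**2 - 1*(-32999))) = 1/(-77749 + (4*21025 + 32999)) = 1/(-77749 + (84100 + 32999)) = 1/(-77749 + 117099) = 1/39350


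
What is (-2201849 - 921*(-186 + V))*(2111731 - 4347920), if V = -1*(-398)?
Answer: 5360370888089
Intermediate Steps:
V = 398
(-2201849 - 921*(-186 + V))*(2111731 - 4347920) = (-2201849 - 921*(-186 + 398))*(2111731 - 4347920) = (-2201849 - 921*212)*(-2236189) = (-2201849 - 195252)*(-2236189) = -2397101*(-2236189) = 5360370888089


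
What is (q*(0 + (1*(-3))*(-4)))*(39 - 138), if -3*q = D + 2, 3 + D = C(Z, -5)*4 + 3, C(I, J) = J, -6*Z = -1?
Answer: -7128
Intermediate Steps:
Z = ⅙ (Z = -⅙*(-1) = ⅙ ≈ 0.16667)
D = -20 (D = -3 + (-5*4 + 3) = -3 + (-20 + 3) = -3 - 17 = -20)
q = 6 (q = -(-20 + 2)/3 = -⅓*(-18) = 6)
(q*(0 + (1*(-3))*(-4)))*(39 - 138) = (6*(0 + (1*(-3))*(-4)))*(39 - 138) = (6*(0 - 3*(-4)))*(-99) = (6*(0 + 12))*(-99) = (6*12)*(-99) = 72*(-99) = -7128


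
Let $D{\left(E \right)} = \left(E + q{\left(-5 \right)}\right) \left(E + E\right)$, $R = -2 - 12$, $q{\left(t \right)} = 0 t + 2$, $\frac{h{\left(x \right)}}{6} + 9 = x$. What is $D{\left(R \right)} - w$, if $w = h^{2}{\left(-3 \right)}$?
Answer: $-4848$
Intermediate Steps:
$h{\left(x \right)} = -54 + 6 x$
$q{\left(t \right)} = 2$ ($q{\left(t \right)} = 0 + 2 = 2$)
$R = -14$ ($R = -2 - 12 = -14$)
$D{\left(E \right)} = 2 E \left(2 + E\right)$ ($D{\left(E \right)} = \left(E + 2\right) \left(E + E\right) = \left(2 + E\right) 2 E = 2 E \left(2 + E\right)$)
$w = 5184$ ($w = \left(-54 + 6 \left(-3\right)\right)^{2} = \left(-54 - 18\right)^{2} = \left(-72\right)^{2} = 5184$)
$D{\left(R \right)} - w = 2 \left(-14\right) \left(2 - 14\right) - 5184 = 2 \left(-14\right) \left(-12\right) - 5184 = 336 - 5184 = -4848$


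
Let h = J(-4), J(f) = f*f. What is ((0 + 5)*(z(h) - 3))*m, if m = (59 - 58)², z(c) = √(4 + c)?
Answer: -15 + 10*√5 ≈ 7.3607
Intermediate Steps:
J(f) = f²
h = 16 (h = (-4)² = 16)
m = 1 (m = 1² = 1)
((0 + 5)*(z(h) - 3))*m = ((0 + 5)*(√(4 + 16) - 3))*1 = (5*(√20 - 3))*1 = (5*(2*√5 - 3))*1 = (5*(-3 + 2*√5))*1 = (-15 + 10*√5)*1 = -15 + 10*√5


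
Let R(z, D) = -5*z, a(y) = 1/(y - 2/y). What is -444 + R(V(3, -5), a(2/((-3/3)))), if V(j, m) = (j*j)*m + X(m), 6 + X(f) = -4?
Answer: -169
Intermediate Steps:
X(f) = -10 (X(f) = -6 - 4 = -10)
V(j, m) = -10 + m*j² (V(j, m) = (j*j)*m - 10 = j²*m - 10 = m*j² - 10 = -10 + m*j²)
-444 + R(V(3, -5), a(2/((-3/3)))) = -444 - 5*(-10 - 5*3²) = -444 - 5*(-10 - 5*9) = -444 - 5*(-10 - 45) = -444 - 5*(-55) = -444 + 275 = -169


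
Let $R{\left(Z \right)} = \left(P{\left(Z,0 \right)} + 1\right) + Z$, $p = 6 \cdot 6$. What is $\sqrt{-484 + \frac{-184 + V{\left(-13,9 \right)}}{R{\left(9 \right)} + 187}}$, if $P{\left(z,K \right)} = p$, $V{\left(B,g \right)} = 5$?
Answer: $\frac{i \sqrt{26317583}}{233} \approx 22.017 i$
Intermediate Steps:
$p = 36$
$P{\left(z,K \right)} = 36$
$R{\left(Z \right)} = 37 + Z$ ($R{\left(Z \right)} = \left(36 + 1\right) + Z = 37 + Z$)
$\sqrt{-484 + \frac{-184 + V{\left(-13,9 \right)}}{R{\left(9 \right)} + 187}} = \sqrt{-484 + \frac{-184 + 5}{\left(37 + 9\right) + 187}} = \sqrt{-484 - \frac{179}{46 + 187}} = \sqrt{-484 - \frac{179}{233}} = \sqrt{- \frac{112951}{233}} = \frac{i \sqrt{26317583}}{233}$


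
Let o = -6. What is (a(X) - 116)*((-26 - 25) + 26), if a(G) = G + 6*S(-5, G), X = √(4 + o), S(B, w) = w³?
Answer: 2900 + 275*I*√2 ≈ 2900.0 + 388.91*I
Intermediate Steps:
X = I*√2 (X = √(4 - 6) = √(-2) = I*√2 ≈ 1.4142*I)
a(G) = G + 6*G³
(a(X) - 116)*((-26 - 25) + 26) = ((I*√2 + 6*(I*√2)³) - 116)*((-26 - 25) + 26) = ((I*√2 + 6*(-2*I*√2)) - 116)*(-51 + 26) = ((I*√2 - 12*I*√2) - 116)*(-25) = (-11*I*√2 - 116)*(-25) = (-116 - 11*I*√2)*(-25) = 2900 + 275*I*√2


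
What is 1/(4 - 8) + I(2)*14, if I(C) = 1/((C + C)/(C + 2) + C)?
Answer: 53/12 ≈ 4.4167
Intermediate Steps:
I(C) = 1/(C + 2*C/(2 + C)) (I(C) = 1/((2*C)/(2 + C) + C) = 1/(2*C/(2 + C) + C) = 1/(C + 2*C/(2 + C)))
1/(4 - 8) + I(2)*14 = 1/(4 - 8) + ((2 + 2)/(2*(4 + 2)))*14 = 1/(-4) + ((½)*4/6)*14 = -¼ + ((½)*(⅙)*4)*14 = -¼ + (⅓)*14 = -¼ + 14/3 = 53/12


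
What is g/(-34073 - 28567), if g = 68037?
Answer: -22679/20880 ≈ -1.0862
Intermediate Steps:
g/(-34073 - 28567) = 68037/(-34073 - 28567) = 68037/(-62640) = 68037*(-1/62640) = -22679/20880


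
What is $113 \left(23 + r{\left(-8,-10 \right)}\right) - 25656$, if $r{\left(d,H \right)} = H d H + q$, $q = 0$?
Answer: $-113457$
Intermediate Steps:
$r{\left(d,H \right)} = d H^{2}$ ($r{\left(d,H \right)} = H d H + 0 = d H^{2} + 0 = d H^{2}$)
$113 \left(23 + r{\left(-8,-10 \right)}\right) - 25656 = 113 \left(23 - 8 \left(-10\right)^{2}\right) - 25656 = 113 \left(23 - 800\right) - 25656 = 113 \left(-777\right) - 25656 = -87801 - 25656 = -113457$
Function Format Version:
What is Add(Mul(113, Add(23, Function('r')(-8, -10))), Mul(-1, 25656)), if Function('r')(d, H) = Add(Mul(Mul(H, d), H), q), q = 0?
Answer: -113457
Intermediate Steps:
Function('r')(d, H) = Mul(d, Pow(H, 2)) (Function('r')(d, H) = Add(Mul(Mul(H, d), H), 0) = Add(Mul(d, Pow(H, 2)), 0) = Mul(d, Pow(H, 2)))
Add(Mul(113, Add(23, Function('r')(-8, -10))), Mul(-1, 25656)) = Add(Mul(113, Add(23, Mul(-8, Pow(-10, 2)))), Mul(-1, 25656)) = Add(Mul(113, Add(23, Mul(-8, 100))), -25656) = Add(Mul(113, Add(23, -800)), -25656) = Add(Mul(113, -777), -25656) = Add(-87801, -25656) = -113457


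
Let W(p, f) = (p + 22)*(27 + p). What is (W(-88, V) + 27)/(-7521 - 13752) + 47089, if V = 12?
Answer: 47700964/1013 ≈ 47089.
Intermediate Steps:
W(p, f) = (22 + p)*(27 + p)
(W(-88, V) + 27)/(-7521 - 13752) + 47089 = ((594 + (-88)² + 49*(-88)) + 27)/(-7521 - 13752) + 47089 = ((594 + 7744 - 4312) + 27)/(-21273) + 47089 = (4026 + 27)*(-1/21273) + 47089 = 4053*(-1/21273) + 47089 = -193/1013 + 47089 = 47700964/1013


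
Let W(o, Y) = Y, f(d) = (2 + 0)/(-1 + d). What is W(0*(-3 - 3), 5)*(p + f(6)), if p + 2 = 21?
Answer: 97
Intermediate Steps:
p = 19 (p = -2 + 21 = 19)
f(d) = 2/(-1 + d)
W(0*(-3 - 3), 5)*(p + f(6)) = 5*(19 + 2/(-1 + 6)) = 5*(19 + 2/5) = 5*(19 + 2*(⅕)) = 5*(19 + ⅖) = 5*(97/5) = 97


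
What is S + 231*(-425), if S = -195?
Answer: -98370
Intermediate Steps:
S + 231*(-425) = -195 + 231*(-425) = -195 - 98175 = -98370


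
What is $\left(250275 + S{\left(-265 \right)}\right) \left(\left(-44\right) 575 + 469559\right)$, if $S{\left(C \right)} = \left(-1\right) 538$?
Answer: $110947909883$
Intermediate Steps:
$S{\left(C \right)} = -538$
$\left(250275 + S{\left(-265 \right)}\right) \left(\left(-44\right) 575 + 469559\right) = \left(250275 - 538\right) \left(\left(-44\right) 575 + 469559\right) = 249737 \left(-25300 + 469559\right) = 249737 \cdot 444259 = 110947909883$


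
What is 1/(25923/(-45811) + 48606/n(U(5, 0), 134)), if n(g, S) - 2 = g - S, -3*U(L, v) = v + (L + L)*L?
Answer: -10215853/3345815028 ≈ -0.0030533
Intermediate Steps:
U(L, v) = -2*L²/3 - v/3 (U(L, v) = -(v + (L + L)*L)/3 = -(v + (2*L)*L)/3 = -(v + 2*L²)/3 = -2*L²/3 - v/3)
n(g, S) = 2 + g - S (n(g, S) = 2 + (g - S) = 2 + g - S)
1/(25923/(-45811) + 48606/n(U(5, 0), 134)) = 1/(25923/(-45811) + 48606/(2 + (-⅔*5² - ⅓*0) - 1*134)) = 1/(25923*(-1/45811) + 48606/(2 + (-⅔*25 + 0) - 134)) = 1/(-25923/45811 + 48606/(2 + (-50/3 + 0) - 134)) = 1/(-25923/45811 + 48606/(2 - 50/3 - 134)) = 1/(-25923/45811 + 48606/(-446/3)) = 1/(-25923/45811 + 48606*(-3/446)) = 1/(-25923/45811 - 72909/223) = 1/(-3345815028/10215853) = -10215853/3345815028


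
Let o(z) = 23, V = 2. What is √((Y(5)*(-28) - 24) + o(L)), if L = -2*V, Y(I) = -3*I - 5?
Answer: √559 ≈ 23.643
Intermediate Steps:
Y(I) = -5 - 3*I
L = -4 (L = -2*2 = -4)
√((Y(5)*(-28) - 24) + o(L)) = √(((-5 - 3*5)*(-28) - 24) + 23) = √(((-5 - 15)*(-28) - 24) + 23) = √((-20*(-28) - 24) + 23) = √((560 - 24) + 23) = √(536 + 23) = √559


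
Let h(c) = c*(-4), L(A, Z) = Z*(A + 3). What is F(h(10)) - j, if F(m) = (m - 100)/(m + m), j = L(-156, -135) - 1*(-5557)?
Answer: -104841/4 ≈ -26210.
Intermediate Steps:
L(A, Z) = Z*(3 + A)
j = 26212 (j = -135*(3 - 156) - 1*(-5557) = -135*(-153) + 5557 = 20655 + 5557 = 26212)
h(c) = -4*c
F(m) = (-100 + m)/(2*m) (F(m) = (-100 + m)/((2*m)) = (-100 + m)*(1/(2*m)) = (-100 + m)/(2*m))
F(h(10)) - j = (-100 - 4*10)/(2*((-4*10))) - 1*26212 = (½)*(-100 - 40)/(-40) - 26212 = (½)*(-1/40)*(-140) - 26212 = 7/4 - 26212 = -104841/4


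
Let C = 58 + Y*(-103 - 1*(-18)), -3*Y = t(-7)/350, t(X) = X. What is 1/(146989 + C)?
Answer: 30/4411393 ≈ 6.8006e-6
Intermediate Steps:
Y = 1/150 (Y = -(-7)/(3*350) = -⅓*(-1/50) = 1/150 ≈ 0.0066667)
C = 1723/30 (C = 58 + (-103 - 1*(-18))/150 = 58 + (-103 + 18)/150 = 58 + (1/150)*(-85) = 58 - 17/30 = 1723/30 ≈ 57.433)
1/(146989 + C) = 1/(146989 + 1723/30) = 1/(4411393/30) = 30/4411393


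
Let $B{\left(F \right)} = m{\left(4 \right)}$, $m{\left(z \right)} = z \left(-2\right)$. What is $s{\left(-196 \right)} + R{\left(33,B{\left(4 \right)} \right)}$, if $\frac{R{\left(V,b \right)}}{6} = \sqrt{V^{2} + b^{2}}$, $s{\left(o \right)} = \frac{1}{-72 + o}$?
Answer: $- \frac{1}{268} + 6 \sqrt{1153} \approx 203.73$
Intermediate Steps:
$m{\left(z \right)} = - 2 z$
$B{\left(F \right)} = -8$ ($B{\left(F \right)} = \left(-2\right) 4 = -8$)
$R{\left(V,b \right)} = 6 \sqrt{V^{2} + b^{2}}$
$s{\left(-196 \right)} + R{\left(33,B{\left(4 \right)} \right)} = \frac{1}{-72 - 196} + 6 \sqrt{33^{2} + \left(-8\right)^{2}} = \frac{1}{-268} + 6 \sqrt{1089 + 64} = - \frac{1}{268} + 6 \sqrt{1153}$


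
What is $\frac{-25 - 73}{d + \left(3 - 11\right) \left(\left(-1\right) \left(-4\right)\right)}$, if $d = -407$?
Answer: $\frac{98}{439} \approx 0.22323$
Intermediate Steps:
$\frac{-25 - 73}{d + \left(3 - 11\right) \left(\left(-1\right) \left(-4\right)\right)} = \frac{-25 - 73}{-407 + \left(3 - 11\right) \left(\left(-1\right) \left(-4\right)\right)} = - \frac{98}{-407 - 32} = - \frac{98}{-439} = \left(-98\right) \left(- \frac{1}{439}\right) = \frac{98}{439}$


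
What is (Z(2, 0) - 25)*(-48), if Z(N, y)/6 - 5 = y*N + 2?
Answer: -816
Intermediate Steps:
Z(N, y) = 42 + 6*N*y (Z(N, y) = 30 + 6*(y*N + 2) = 30 + 6*(N*y + 2) = 30 + 6*(2 + N*y) = 30 + (12 + 6*N*y) = 42 + 6*N*y)
(Z(2, 0) - 25)*(-48) = ((42 + 6*2*0) - 25)*(-48) = ((42 + 0) - 25)*(-48) = (42 - 25)*(-48) = 17*(-48) = -816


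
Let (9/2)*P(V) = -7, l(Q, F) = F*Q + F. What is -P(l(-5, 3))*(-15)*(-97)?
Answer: 6790/3 ≈ 2263.3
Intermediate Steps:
l(Q, F) = F + F*Q
P(V) = -14/9 (P(V) = (2/9)*(-7) = -14/9)
-P(l(-5, 3))*(-15)*(-97) = -(-14/9*(-15))*(-97) = -70*(-97)/3 = -1*(-6790/3) = 6790/3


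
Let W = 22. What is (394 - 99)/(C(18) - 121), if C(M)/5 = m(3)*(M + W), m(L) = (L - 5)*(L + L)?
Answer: -295/2521 ≈ -0.11702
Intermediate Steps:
m(L) = 2*L*(-5 + L) (m(L) = (-5 + L)*(2*L) = 2*L*(-5 + L))
C(M) = -1320 - 60*M (C(M) = 5*((2*3*(-5 + 3))*(M + 22)) = 5*((2*3*(-2))*(22 + M)) = 5*(-12*(22 + M)) = 5*(-264 - 12*M) = -1320 - 60*M)
(394 - 99)/(C(18) - 121) = (394 - 99)/((-1320 - 60*18) - 121) = 295/((-1320 - 1080) - 121) = 295/(-2400 - 121) = 295/(-2521) = 295*(-1/2521) = -295/2521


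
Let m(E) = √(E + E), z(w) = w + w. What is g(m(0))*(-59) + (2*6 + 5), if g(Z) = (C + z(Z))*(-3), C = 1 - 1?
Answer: 17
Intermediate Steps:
C = 0
z(w) = 2*w
m(E) = √2*√E (m(E) = √(2*E) = √2*√E)
g(Z) = -6*Z (g(Z) = (0 + 2*Z)*(-3) = (2*Z)*(-3) = -6*Z)
g(m(0))*(-59) + (2*6 + 5) = -6*√2*√0*(-59) + (2*6 + 5) = -6*√2*0*(-59) + (12 + 5) = -6*0*(-59) + 17 = 0*(-59) + 17 = 0 + 17 = 17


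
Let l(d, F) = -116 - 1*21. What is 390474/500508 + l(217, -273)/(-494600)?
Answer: 5366583611/6876423800 ≈ 0.78043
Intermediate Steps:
l(d, F) = -137 (l(d, F) = -116 - 21 = -137)
390474/500508 + l(217, -273)/(-494600) = 390474/500508 - 137/(-494600) = 390474*(1/500508) - 137*(-1/494600) = 21693/27806 + 137/494600 = 5366583611/6876423800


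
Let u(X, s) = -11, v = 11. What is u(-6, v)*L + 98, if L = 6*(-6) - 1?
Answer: 505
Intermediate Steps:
L = -37 (L = -36 - 1 = -37)
u(-6, v)*L + 98 = -11*(-37) + 98 = 407 + 98 = 505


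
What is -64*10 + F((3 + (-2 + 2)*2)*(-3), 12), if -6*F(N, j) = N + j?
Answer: -1281/2 ≈ -640.50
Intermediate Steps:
F(N, j) = -N/6 - j/6 (F(N, j) = -(N + j)/6 = -N/6 - j/6)
-64*10 + F((3 + (-2 + 2)*2)*(-3), 12) = -64*10 + (-(3 + (-2 + 2)*2)*(-3)/6 - ⅙*12) = -640 + (-(3 + 0*2)*(-3)/6 - 2) = -640 + (-(3 + 0)*(-3)/6 - 2) = -640 + (-(-3)/2 - 2) = -640 + (-⅙*(-9) - 2) = -640 + (3/2 - 2) = -640 - ½ = -1281/2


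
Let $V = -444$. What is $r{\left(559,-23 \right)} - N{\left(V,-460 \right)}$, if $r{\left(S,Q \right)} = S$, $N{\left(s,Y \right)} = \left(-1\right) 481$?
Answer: $1040$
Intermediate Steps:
$N{\left(s,Y \right)} = -481$
$r{\left(559,-23 \right)} - N{\left(V,-460 \right)} = 559 - -481 = 559 + 481 = 1040$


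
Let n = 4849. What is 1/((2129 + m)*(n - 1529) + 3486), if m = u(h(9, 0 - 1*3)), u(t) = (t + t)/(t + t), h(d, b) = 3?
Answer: 1/7075086 ≈ 1.4134e-7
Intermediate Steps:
u(t) = 1 (u(t) = (2*t)/((2*t)) = (2*t)*(1/(2*t)) = 1)
m = 1
1/((2129 + m)*(n - 1529) + 3486) = 1/((2129 + 1)*(4849 - 1529) + 3486) = 1/(2130*3320 + 3486) = 1/(7071600 + 3486) = 1/7075086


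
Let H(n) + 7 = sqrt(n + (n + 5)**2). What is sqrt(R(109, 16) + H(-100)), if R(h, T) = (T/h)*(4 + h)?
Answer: sqrt(113905 + 59405*sqrt(357))/109 ≈ 10.201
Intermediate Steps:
H(n) = -7 + sqrt(n + (5 + n)**2) (H(n) = -7 + sqrt(n + (n + 5)**2) = -7 + sqrt(n + (5 + n)**2))
R(h, T) = T*(4 + h)/h
sqrt(R(109, 16) + H(-100)) = sqrt(16*(4 + 109)/109 + (-7 + sqrt(-100 + (5 - 100)**2))) = sqrt(16*(1/109)*113 + (-7 + sqrt(-100 + (-95)**2))) = sqrt(1808/109 + (-7 + sqrt(-100 + 9025))) = sqrt(1808/109 + (-7 + sqrt(8925))) = sqrt(1808/109 + (-7 + 5*sqrt(357))) = sqrt(1045/109 + 5*sqrt(357))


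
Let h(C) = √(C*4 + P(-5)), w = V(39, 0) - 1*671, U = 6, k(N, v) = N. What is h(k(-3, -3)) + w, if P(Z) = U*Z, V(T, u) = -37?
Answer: -708 + I*√42 ≈ -708.0 + 6.4807*I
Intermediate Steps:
P(Z) = 6*Z
w = -708 (w = -37 - 1*671 = -37 - 671 = -708)
h(C) = √(-30 + 4*C) (h(C) = √(C*4 + 6*(-5)) = √(4*C - 30) = √(-30 + 4*C))
h(k(-3, -3)) + w = √(-30 + 4*(-3)) - 708 = √(-30 - 12) - 708 = √(-42) - 708 = I*√42 - 708 = -708 + I*√42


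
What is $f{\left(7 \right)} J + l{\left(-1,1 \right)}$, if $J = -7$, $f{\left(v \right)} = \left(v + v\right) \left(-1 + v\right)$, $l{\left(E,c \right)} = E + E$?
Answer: $-590$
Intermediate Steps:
$l{\left(E,c \right)} = 2 E$
$f{\left(v \right)} = 2 v \left(-1 + v\right)$
$f{\left(7 \right)} J + l{\left(-1,1 \right)} = 2 \cdot 7 \left(-1 + 7\right) \left(-7\right) + 2 \left(-1\right) = 2 \cdot 7 \cdot 6 \left(-7\right) - 2 = 84 \left(-7\right) - 2 = -588 - 2 = -590$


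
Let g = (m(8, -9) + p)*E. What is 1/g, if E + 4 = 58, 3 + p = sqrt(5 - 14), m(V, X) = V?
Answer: 5/1836 - I/612 ≈ 0.0027233 - 0.001634*I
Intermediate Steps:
p = -3 + 3*I (p = -3 + sqrt(5 - 14) = -3 + sqrt(-9) = -3 + 3*I ≈ -3.0 + 3.0*I)
E = 54 (E = -4 + 58 = 54)
g = 270 + 162*I (g = (8 + (-3 + 3*I))*54 = (5 + 3*I)*54 = 270 + 162*I ≈ 270.0 + 162.0*I)
1/g = 1/(270 + 162*I) = (270 - 162*I)/99144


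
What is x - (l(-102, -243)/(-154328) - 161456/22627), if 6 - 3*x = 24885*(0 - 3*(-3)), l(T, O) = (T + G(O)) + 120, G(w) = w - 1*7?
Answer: -32582730665908/436497457 ≈ -74646.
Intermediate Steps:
G(w) = -7 + w (G(w) = w - 7 = -7 + w)
l(T, O) = 113 + O + T (l(T, O) = (T + (-7 + O)) + 120 = (-7 + O + T) + 120 = 113 + O + T)
x = -74653 (x = 2 - 8295*(0 - 3*(-3)) = 2 - 8295*(0 + 9) = 2 - 8295*9 = 2 - 1/3*223965 = 2 - 74655 = -74653)
x - (l(-102, -243)/(-154328) - 161456/22627) = -74653 - ((113 - 243 - 102)/(-154328) - 161456/22627) = -74653 - (-232*(-1/154328) - 161456*1/22627) = -74653 - (29/19291 - 161456/22627) = -74653 - 1*(-3113991513/436497457) = -74653 + 3113991513/436497457 = -32582730665908/436497457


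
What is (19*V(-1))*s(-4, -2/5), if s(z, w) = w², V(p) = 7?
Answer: 532/25 ≈ 21.280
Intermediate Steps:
(19*V(-1))*s(-4, -2/5) = (19*7)*(-2/5)² = 133*(-2*⅕)² = 133*(-⅖)² = 133*(4/25) = 532/25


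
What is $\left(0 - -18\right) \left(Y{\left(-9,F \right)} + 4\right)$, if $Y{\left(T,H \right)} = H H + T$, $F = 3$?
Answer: $72$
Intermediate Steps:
$Y{\left(T,H \right)} = T + H^{2}$ ($Y{\left(T,H \right)} = H^{2} + T = T + H^{2}$)
$\left(0 - -18\right) \left(Y{\left(-9,F \right)} + 4\right) = \left(0 - -18\right) \left(\left(-9 + 3^{2}\right) + 4\right) = \left(0 + 18\right) \left(\left(-9 + 9\right) + 4\right) = 18 \left(0 + 4\right) = 18 \cdot 4 = 72$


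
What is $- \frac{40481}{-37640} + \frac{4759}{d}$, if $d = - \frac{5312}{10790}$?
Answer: $- \frac{1455259251}{150560} \approx -9665.6$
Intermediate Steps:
$d = - \frac{32}{65}$ ($d = \left(-5312\right) \frac{1}{10790} = - \frac{32}{65} \approx -0.49231$)
$- \frac{40481}{-37640} + \frac{4759}{d} = - \frac{40481}{-37640} + \frac{4759}{- \frac{32}{65}} = \left(-40481\right) \left(- \frac{1}{37640}\right) + 4759 \left(- \frac{65}{32}\right) = \frac{40481}{37640} - \frac{309335}{32} = - \frac{1455259251}{150560}$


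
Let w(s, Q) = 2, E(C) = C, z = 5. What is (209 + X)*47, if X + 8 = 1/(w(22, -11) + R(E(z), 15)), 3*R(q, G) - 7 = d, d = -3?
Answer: 94611/10 ≈ 9461.1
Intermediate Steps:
R(q, G) = 4/3 (R(q, G) = 7/3 + (⅓)*(-3) = 7/3 - 1 = 4/3)
X = -77/10 (X = -8 + 1/(2 + 4/3) = -8 + 1/(10/3) = -8 + 3/10 = -77/10 ≈ -7.7000)
(209 + X)*47 = (209 - 77/10)*47 = (2013/10)*47 = 94611/10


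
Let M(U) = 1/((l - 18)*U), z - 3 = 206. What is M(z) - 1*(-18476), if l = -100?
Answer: 455655111/24662 ≈ 18476.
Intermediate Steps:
z = 209 (z = 3 + 206 = 209)
M(U) = -1/(118*U) (M(U) = 1/((-100 - 18)*U) = 1/((-118)*U) = -1/(118*U))
M(z) - 1*(-18476) = -1/118/209 - 1*(-18476) = -1/118*1/209 + 18476 = -1/24662 + 18476 = 455655111/24662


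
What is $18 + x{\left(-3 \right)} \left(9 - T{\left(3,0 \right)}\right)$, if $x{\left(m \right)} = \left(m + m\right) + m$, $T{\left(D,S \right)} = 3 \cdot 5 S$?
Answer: $-63$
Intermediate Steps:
$T{\left(D,S \right)} = 15 S$
$x{\left(m \right)} = 3 m$ ($x{\left(m \right)} = 2 m + m = 3 m$)
$18 + x{\left(-3 \right)} \left(9 - T{\left(3,0 \right)}\right) = 18 + 3 \left(-3\right) \left(9 - 15 \cdot 0\right) = 18 - 9 \left(9 - 0\right) = 18 - 9 \left(9 + 0\right) = 18 - 81 = -63$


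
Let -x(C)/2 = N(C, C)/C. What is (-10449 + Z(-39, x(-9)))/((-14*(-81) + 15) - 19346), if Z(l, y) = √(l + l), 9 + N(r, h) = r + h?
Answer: 10449/18197 - I*√78/18197 ≈ 0.57422 - 0.00048534*I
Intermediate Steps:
N(r, h) = -9 + h + r (N(r, h) = -9 + (r + h) = -9 + (h + r) = -9 + h + r)
x(C) = -2*(-9 + 2*C)/C (x(C) = -2*(-9 + C + C)/C = -2*(-9 + 2*C)/C)
Z(l, y) = √2*√l (Z(l, y) = √(2*l) = √2*√l)
(-10449 + Z(-39, x(-9)))/((-14*(-81) + 15) - 19346) = (-10449 + √2*√(-39))/((-14*(-81) + 15) - 19346) = (-10449 + √2*(I*√39))/((1134 + 15) - 19346) = (-10449 + I*√78)/(1149 - 19346) = (-10449 + I*√78)/(-18197) = (-10449 + I*√78)*(-1/18197) = 10449/18197 - I*√78/18197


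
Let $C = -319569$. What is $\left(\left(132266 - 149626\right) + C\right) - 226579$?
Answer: $-563508$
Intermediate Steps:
$\left(\left(132266 - 149626\right) + C\right) - 226579 = \left(\left(132266 - 149626\right) - 319569\right) - 226579 = \left(-17360 - 319569\right) - 226579 = -336929 - 226579 = -563508$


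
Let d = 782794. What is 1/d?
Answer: 1/782794 ≈ 1.2775e-6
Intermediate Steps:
1/d = 1/782794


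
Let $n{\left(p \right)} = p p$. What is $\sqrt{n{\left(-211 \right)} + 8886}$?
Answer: $\sqrt{53407} \approx 231.1$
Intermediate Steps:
$n{\left(p \right)} = p^{2}$
$\sqrt{n{\left(-211 \right)} + 8886} = \sqrt{\left(-211\right)^{2} + 8886} = \sqrt{44521 + 8886} = \sqrt{53407}$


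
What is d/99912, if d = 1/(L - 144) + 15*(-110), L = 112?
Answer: -52801/3197184 ≈ -0.016515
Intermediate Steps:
d = -52801/32 (d = 1/(112 - 144) + 15*(-110) = 1/(-32) - 1650 = -1/32 - 1650 = -52801/32 ≈ -1650.0)
d/99912 = -52801/32/99912 = -52801/32*1/99912 = -52801/3197184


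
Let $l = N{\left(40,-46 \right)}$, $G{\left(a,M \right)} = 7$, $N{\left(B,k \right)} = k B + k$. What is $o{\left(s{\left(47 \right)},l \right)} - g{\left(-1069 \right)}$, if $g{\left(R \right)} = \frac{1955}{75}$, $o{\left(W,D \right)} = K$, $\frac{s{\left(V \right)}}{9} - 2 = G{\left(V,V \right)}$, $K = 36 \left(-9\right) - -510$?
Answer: $\frac{2399}{15} \approx 159.93$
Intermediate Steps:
$N{\left(B,k \right)} = k + B k$ ($N{\left(B,k \right)} = B k + k = k + B k$)
$l = -1886$ ($l = - 46 \left(1 + 40\right) = \left(-46\right) 41 = -1886$)
$K = 186$ ($K = -324 + 510 = 186$)
$s{\left(V \right)} = 81$ ($s{\left(V \right)} = 18 + 9 \cdot 7 = 18 + 63 = 81$)
$o{\left(W,D \right)} = 186$
$g{\left(R \right)} = \frac{391}{15}$ ($g{\left(R \right)} = 1955 \cdot \frac{1}{75} = \frac{391}{15}$)
$o{\left(s{\left(47 \right)},l \right)} - g{\left(-1069 \right)} = 186 - \frac{391}{15} = \frac{2399}{15}$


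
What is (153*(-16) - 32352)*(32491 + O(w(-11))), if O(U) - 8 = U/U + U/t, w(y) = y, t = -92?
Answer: -26013095700/23 ≈ -1.1310e+9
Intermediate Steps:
O(U) = 9 - U/92 (O(U) = 8 + (U/U + U/(-92)) = 8 + (1 + U*(-1/92)) = 8 + (1 - U/92) = 9 - U/92)
(153*(-16) - 32352)*(32491 + O(w(-11))) = (153*(-16) - 32352)*(32491 + (9 - 1/92*(-11))) = (-2448 - 32352)*(32491 + (9 + 11/92)) = -34800*(32491 + 839/92) = -34800*2990011/92 = -26013095700/23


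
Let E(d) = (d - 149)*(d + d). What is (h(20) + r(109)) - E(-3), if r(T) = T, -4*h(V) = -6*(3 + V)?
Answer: -1537/2 ≈ -768.50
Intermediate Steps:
h(V) = 9/2 + 3*V/2 (h(V) = -(-3)*(3 + V)/2 = -(-18 - 6*V)/4 = 9/2 + 3*V/2)
E(d) = 2*d*(-149 + d) (E(d) = (-149 + d)*(2*d) = 2*d*(-149 + d))
(h(20) + r(109)) - E(-3) = ((9/2 + (3/2)*20) + 109) - 2*(-3)*(-149 - 3) = ((9/2 + 30) + 109) - 2*(-3)*(-152) = (69/2 + 109) - 1*912 = 287/2 - 912 = -1537/2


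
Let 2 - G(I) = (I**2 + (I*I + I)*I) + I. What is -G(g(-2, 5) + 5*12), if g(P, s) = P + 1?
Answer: 212398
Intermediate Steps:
g(P, s) = 1 + P
G(I) = 2 - I - I**2 - I*(I + I**2) (G(I) = 2 - ((I**2 + (I*I + I)*I) + I) = 2 - ((I**2 + (I**2 + I)*I) + I) = 2 - ((I**2 + (I + I**2)*I) + I) = 2 - ((I**2 + I*(I + I**2)) + I) = 2 - (I + I**2 + I*(I + I**2)) = 2 + (-I - I**2 - I*(I + I**2)) = 2 - I - I**2 - I*(I + I**2))
-G(g(-2, 5) + 5*12) = -(2 - ((1 - 2) + 5*12) - ((1 - 2) + 5*12)**3 - 2*((1 - 2) + 5*12)**2) = -(2 - (-1 + 60) - (-1 + 60)**3 - 2*(-1 + 60)**2) = -(2 - 1*59 - 1*59**3 - 2*59**2) = -(2 - 59 - 1*205379 - 2*3481) = -(2 - 59 - 205379 - 6962) = -1*(-212398) = 212398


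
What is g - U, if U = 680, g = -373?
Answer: -1053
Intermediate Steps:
g - U = -373 - 1*680 = -373 - 680 = -1053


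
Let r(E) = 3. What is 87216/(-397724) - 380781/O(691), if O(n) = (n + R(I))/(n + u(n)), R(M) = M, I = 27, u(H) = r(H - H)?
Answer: -13137925984653/35695729 ≈ -3.6805e+5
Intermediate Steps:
u(H) = 3
O(n) = (27 + n)/(3 + n) (O(n) = (n + 27)/(n + 3) = (27 + n)/(3 + n))
87216/(-397724) - 380781/O(691) = 87216/(-397724) - 380781*(3 + 691)/(27 + 691) = 87216*(-1/397724) - 380781/(718/694) = -21804/99431 - 380781/((1/694)*718) = -21804/99431 - 380781/359/347 = -21804/99431 - 380781*347/359 = -21804/99431 - 132131007/359 = -13137925984653/35695729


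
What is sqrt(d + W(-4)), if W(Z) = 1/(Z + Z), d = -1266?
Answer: I*sqrt(20258)/4 ≈ 35.583*I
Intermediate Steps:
W(Z) = 1/(2*Z)
sqrt(d + W(-4)) = sqrt(-1266 + (1/2)/(-4)) = sqrt(-1266 + (1/2)*(-1/4)) = sqrt(-1266 - 1/8) = sqrt(-10129/8) = I*sqrt(20258)/4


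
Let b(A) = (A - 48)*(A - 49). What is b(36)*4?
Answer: 624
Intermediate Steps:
b(A) = (-49 + A)*(-48 + A) (b(A) = (-48 + A)*(-49 + A) = (-49 + A)*(-48 + A))
b(36)*4 = (2352 + 36**2 - 97*36)*4 = (2352 + 1296 - 3492)*4 = 156*4 = 624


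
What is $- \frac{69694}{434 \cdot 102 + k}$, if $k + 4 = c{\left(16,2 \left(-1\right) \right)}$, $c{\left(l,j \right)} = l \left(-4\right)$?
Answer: $- \frac{34847}{22100} \approx -1.5768$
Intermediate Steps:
$c{\left(l,j \right)} = - 4 l$
$k = -68$ ($k = -4 - 64 = -68$)
$- \frac{69694}{434 \cdot 102 + k} = - \frac{69694}{434 \cdot 102 - 68} = - \frac{69694}{44268 - 68} = - \frac{69694}{44200} = \left(-69694\right) \frac{1}{44200} = - \frac{34847}{22100}$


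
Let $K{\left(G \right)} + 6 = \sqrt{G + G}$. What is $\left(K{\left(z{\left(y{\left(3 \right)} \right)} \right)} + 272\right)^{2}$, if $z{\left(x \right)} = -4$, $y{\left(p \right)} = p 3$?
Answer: $70748 + 1064 i \sqrt{2} \approx 70748.0 + 1504.7 i$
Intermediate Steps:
$y{\left(p \right)} = 3 p$
$K{\left(G \right)} = -6 + \sqrt{2} \sqrt{G}$ ($K{\left(G \right)} = -6 + \sqrt{G + G} = -6 + \sqrt{2 G} = -6 + \sqrt{2} \sqrt{G}$)
$\left(K{\left(z{\left(y{\left(3 \right)} \right)} \right)} + 272\right)^{2} = \left(\left(-6 + \sqrt{2} \sqrt{-4}\right) + 272\right)^{2} = \left(\left(-6 + \sqrt{2} \cdot 2 i\right) + 272\right)^{2} = \left(\left(-6 + 2 i \sqrt{2}\right) + 272\right)^{2} = \left(266 + 2 i \sqrt{2}\right)^{2}$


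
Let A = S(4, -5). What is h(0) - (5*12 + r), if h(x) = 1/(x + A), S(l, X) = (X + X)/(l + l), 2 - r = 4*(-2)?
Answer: -354/5 ≈ -70.800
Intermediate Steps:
r = 10 (r = 2 - 4*(-2) = 2 - 1*(-8) = 2 + 8 = 10)
S(l, X) = X/l (S(l, X) = (2*X)/((2*l)) = (2*X)*(1/(2*l)) = X/l)
A = -5/4 ≈ -1.2500
h(x) = 1/(-5/4 + x) (h(x) = 1/(x - 5/4) = 1/(-5/4 + x))
h(0) - (5*12 + r) = 4/(-5 + 4*0) - (5*12 + 10) = 4/(-5 + 0) - (60 + 10) = 4/(-5) - 1*70 = 4*(-⅕) - 70 = -⅘ - 70 = -354/5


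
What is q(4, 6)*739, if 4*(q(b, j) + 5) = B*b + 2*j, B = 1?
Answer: -739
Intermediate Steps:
q(b, j) = -5 + j/2 + b/4 (q(b, j) = -5 + (1*b + 2*j)/4 = -5 + (b + 2*j)/4 = -5 + (j/2 + b/4) = -5 + j/2 + b/4)
q(4, 6)*739 = (-5 + (½)*6 + (¼)*4)*739 = (-5 + 3 + 1)*739 = -1*739 = -739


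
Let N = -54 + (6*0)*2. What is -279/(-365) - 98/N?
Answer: 25418/9855 ≈ 2.5792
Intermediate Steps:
N = -54 (N = -54 + 0*2 = -54 + 0 = -54)
-279/(-365) - 98/N = -279/(-365) - 98/(-54) = -279*(-1/365) - 98*(-1/54) = 279/365 + 49/27 = 25418/9855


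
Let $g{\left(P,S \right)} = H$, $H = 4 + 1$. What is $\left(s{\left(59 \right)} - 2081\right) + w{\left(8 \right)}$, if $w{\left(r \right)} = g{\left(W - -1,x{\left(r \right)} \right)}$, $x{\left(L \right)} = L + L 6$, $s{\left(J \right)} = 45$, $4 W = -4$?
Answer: $-2031$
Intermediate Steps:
$W = -1$ ($W = \frac{1}{4} \left(-4\right) = -1$)
$H = 5$
$x{\left(L \right)} = 7 L$ ($x{\left(L \right)} = L + 6 L = 7 L$)
$g{\left(P,S \right)} = 5$
$w{\left(r \right)} = 5$
$\left(s{\left(59 \right)} - 2081\right) + w{\left(8 \right)} = \left(45 - 2081\right) + 5 = -2036 + 5 = -2031$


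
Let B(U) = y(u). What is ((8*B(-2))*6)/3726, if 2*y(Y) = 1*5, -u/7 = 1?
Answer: 20/621 ≈ 0.032206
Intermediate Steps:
u = -7 (u = -7*1 = -7)
y(Y) = 5/2 (y(Y) = (1*5)/2 = (½)*5 = 5/2)
B(U) = 5/2
((8*B(-2))*6)/3726 = ((8*(5/2))*6)/3726 = (20*6)*(1/3726) = 120*(1/3726) = 20/621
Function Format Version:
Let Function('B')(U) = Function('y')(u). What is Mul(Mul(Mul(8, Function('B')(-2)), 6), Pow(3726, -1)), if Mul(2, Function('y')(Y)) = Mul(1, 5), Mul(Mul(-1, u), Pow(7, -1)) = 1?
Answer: Rational(20, 621) ≈ 0.032206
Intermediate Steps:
u = -7 (u = Mul(-7, 1) = -7)
Function('y')(Y) = Rational(5, 2) (Function('y')(Y) = Mul(Rational(1, 2), Mul(1, 5)) = Mul(Rational(1, 2), 5) = Rational(5, 2))
Function('B')(U) = Rational(5, 2)
Mul(Mul(Mul(8, Function('B')(-2)), 6), Pow(3726, -1)) = Mul(Mul(Mul(8, Rational(5, 2)), 6), Pow(3726, -1)) = Mul(Mul(20, 6), Rational(1, 3726)) = Mul(120, Rational(1, 3726)) = Rational(20, 621)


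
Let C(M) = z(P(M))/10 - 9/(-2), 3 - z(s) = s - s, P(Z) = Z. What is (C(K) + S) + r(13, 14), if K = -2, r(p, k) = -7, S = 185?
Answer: 914/5 ≈ 182.80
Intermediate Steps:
z(s) = 3 (z(s) = 3 - (s - s) = 3 - 1*0 = 3 + 0 = 3)
C(M) = 24/5 (C(M) = 3/10 - 9/(-2) = 3*(⅒) - 9*(-½) = 3/10 + 9/2 = 24/5)
(C(K) + S) + r(13, 14) = (24/5 + 185) - 7 = 949/5 - 7 = 914/5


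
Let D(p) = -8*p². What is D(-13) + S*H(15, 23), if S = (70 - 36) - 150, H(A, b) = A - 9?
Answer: -2048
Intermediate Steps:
H(A, b) = -9 + A
S = -116 (S = 34 - 150 = -116)
D(-13) + S*H(15, 23) = -8*(-13)² - 116*(-9 + 15) = -8*169 - 116*6 = -1352 - 696 = -2048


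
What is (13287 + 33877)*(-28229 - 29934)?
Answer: -2743199732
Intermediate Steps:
(13287 + 33877)*(-28229 - 29934) = 47164*(-58163) = -2743199732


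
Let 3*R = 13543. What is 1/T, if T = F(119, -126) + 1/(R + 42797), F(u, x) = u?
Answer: 141934/16890149 ≈ 0.0084034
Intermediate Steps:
R = 13543/3 (R = (⅓)*13543 = 13543/3 ≈ 4514.3)
T = 16890149/141934 (T = 119 + 1/(13543/3 + 42797) = 119 + 1/(141934/3) = 119 + 3/141934 = 16890149/141934 ≈ 119.00)
1/T = 1/(16890149/141934) = 141934/16890149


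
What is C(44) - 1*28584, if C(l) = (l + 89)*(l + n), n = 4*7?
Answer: -19008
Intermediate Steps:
n = 28
C(l) = (28 + l)*(89 + l) (C(l) = (l + 89)*(l + 28) = (89 + l)*(28 + l) = (28 + l)*(89 + l))
C(44) - 1*28584 = (2492 + 44**2 + 117*44) - 1*28584 = (2492 + 1936 + 5148) - 28584 = 9576 - 28584 = -19008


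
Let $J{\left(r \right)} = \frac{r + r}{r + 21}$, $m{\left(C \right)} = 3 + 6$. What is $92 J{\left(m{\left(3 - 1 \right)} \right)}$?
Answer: $\frac{276}{5} \approx 55.2$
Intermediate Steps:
$m{\left(C \right)} = 9$
$J{\left(r \right)} = \frac{2 r}{21 + r}$
$92 J{\left(m{\left(3 - 1 \right)} \right)} = 92 \cdot 2 \cdot 9 \frac{1}{21 + 9} = 92 \cdot 2 \cdot 9 \cdot \frac{1}{30} = 92 \cdot \frac{3}{5} = \frac{276}{5}$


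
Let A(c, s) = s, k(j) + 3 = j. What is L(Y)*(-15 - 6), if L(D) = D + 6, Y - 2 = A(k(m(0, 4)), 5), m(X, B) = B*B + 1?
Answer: -273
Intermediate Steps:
m(X, B) = 1 + B² (m(X, B) = B² + 1 = 1 + B²)
k(j) = -3 + j
Y = 7 (Y = 2 + 5 = 7)
L(D) = 6 + D
L(Y)*(-15 - 6) = (6 + 7)*(-15 - 6) = 13*(-21) = -273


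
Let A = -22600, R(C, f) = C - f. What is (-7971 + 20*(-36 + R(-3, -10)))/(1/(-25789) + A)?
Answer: 220521739/582831401 ≈ 0.37836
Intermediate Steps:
(-7971 + 20*(-36 + R(-3, -10)))/(1/(-25789) + A) = (-7971 + 20*(-36 + (-3 - 1*(-10))))/(1/(-25789) - 22600) = (-7971 + 20*(-36 + (-3 + 10)))/(-1/25789 - 22600) = (-7971 + 20*(-36 + 7))/(-582831401/25789) = (-7971 + 20*(-29))*(-25789/582831401) = (-7971 - 580)*(-25789/582831401) = -8551*(-25789/582831401) = 220521739/582831401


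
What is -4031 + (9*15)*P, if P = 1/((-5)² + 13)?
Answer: -153043/38 ≈ -4027.4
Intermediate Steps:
P = 1/38 (P = 1/(25 + 13) = 1/38 ≈ 0.026316)
-4031 + (9*15)*P = -4031 + (9*15)*(1/38) = -4031 + 135*(1/38) = -4031 + 135/38 = -153043/38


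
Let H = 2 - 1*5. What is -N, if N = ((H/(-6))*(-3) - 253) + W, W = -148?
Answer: 805/2 ≈ 402.50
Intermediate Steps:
H = -3 (H = 2 - 5 = -3)
N = -805/2 (N = (-3/(-6)*(-3) - 253) - 148 = (-3*(-⅙)*(-3) - 253) - 148 = ((½)*(-3) - 253) - 148 = (-3/2 - 253) - 148 = -509/2 - 148 = -805/2 ≈ -402.50)
-N = -1*(-805/2) = 805/2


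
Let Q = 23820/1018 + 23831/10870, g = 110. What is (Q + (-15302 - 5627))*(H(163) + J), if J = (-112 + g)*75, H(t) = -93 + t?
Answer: 925240059128/553283 ≈ 1.6723e+6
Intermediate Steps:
Q = 141591679/5532830 (Q = 23820*(1/1018) + 23831*(1/10870) = 11910/509 + 23831/10870 = 141591679/5532830 ≈ 25.591)
J = -150 (J = (-112 + 110)*75 = -2*75 = -150)
(Q + (-15302 - 5627))*(H(163) + J) = (141591679/5532830 + (-15302 - 5627))*((-93 + 163) - 150) = (141591679/5532830 - 20929)*(70 - 150) = -115655007391/5532830*(-80) = 925240059128/553283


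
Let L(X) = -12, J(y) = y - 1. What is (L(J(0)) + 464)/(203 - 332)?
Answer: -452/129 ≈ -3.5039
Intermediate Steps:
J(y) = -1 + y
(L(J(0)) + 464)/(203 - 332) = (-12 + 464)/(203 - 332) = 452/(-129) = 452*(-1/129) = -452/129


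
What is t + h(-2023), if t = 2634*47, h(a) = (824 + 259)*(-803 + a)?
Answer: -2936760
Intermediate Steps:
h(a) = -869649 + 1083*a (h(a) = 1083*(-803 + a) = -869649 + 1083*a)
t = 123798
t + h(-2023) = 123798 + (-869649 + 1083*(-2023)) = 123798 + (-869649 - 2190909) = 123798 - 3060558 = -2936760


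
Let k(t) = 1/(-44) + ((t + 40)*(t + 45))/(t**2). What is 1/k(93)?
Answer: 126852/266309 ≈ 0.47633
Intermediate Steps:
k(t) = -1/44 + (40 + t)*(45 + t)/t**2 (k(t) = 1*(-1/44) + ((40 + t)*(45 + t))/t**2 = -1/44 + (40 + t)*(45 + t)/t**2)
1/k(93) = 1/(43/44 + 85/93 + 1800/93**2) = 1/(43/44 + 85*(1/93) + 1800*(1/8649)) = 1/(43/44 + 85/93 + 200/961) = 1/(266309/126852) = 126852/266309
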